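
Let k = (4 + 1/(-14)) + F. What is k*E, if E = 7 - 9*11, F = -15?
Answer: 7130/7 ≈ 1018.6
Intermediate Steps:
k = -155/14 (k = (4 + 1/(-14)) - 15 = (4 - 1/14) - 15 = 55/14 - 15 = -155/14 ≈ -11.071)
E = -92 (E = 7 - 99 = -92)
k*E = -155/14*(-92) = 7130/7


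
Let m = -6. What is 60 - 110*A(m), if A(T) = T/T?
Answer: -50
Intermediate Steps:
A(T) = 1
60 - 110*A(m) = 60 - 110*1 = 60 - 110 = -50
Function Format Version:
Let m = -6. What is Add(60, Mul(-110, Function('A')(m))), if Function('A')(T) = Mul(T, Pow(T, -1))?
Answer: -50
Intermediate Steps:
Function('A')(T) = 1
Add(60, Mul(-110, Function('A')(m))) = Add(60, Mul(-110, 1)) = Add(60, -110) = -50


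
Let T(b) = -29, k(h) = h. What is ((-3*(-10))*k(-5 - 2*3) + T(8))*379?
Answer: -136061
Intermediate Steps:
((-3*(-10))*k(-5 - 2*3) + T(8))*379 = ((-3*(-10))*(-5 - 2*3) - 29)*379 = (30*(-5 - 6) - 29)*379 = (30*(-11) - 29)*379 = (-330 - 29)*379 = -359*379 = -136061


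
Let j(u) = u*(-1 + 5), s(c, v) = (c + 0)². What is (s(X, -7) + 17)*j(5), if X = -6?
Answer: 1060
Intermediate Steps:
s(c, v) = c²
j(u) = 4*u (j(u) = u*4 = 4*u)
(s(X, -7) + 17)*j(5) = ((-6)² + 17)*(4*5) = (36 + 17)*20 = 53*20 = 1060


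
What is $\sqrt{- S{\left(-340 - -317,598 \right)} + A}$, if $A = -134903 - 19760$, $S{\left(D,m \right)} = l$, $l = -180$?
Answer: $i \sqrt{154483} \approx 393.04 i$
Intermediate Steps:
$S{\left(D,m \right)} = -180$
$A = -154663$
$\sqrt{- S{\left(-340 - -317,598 \right)} + A} = \sqrt{\left(-1\right) \left(-180\right) - 154663} = \sqrt{180 - 154663} = \sqrt{-154483} = i \sqrt{154483}$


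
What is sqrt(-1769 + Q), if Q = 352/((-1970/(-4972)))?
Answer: 3*I*sqrt(94931345)/985 ≈ 29.675*I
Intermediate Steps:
Q = 875072/985 (Q = 352/((-1970*(-1/4972))) = 352/(985/2486) = 352*(2486/985) = 875072/985 ≈ 888.40)
sqrt(-1769 + Q) = sqrt(-1769 + 875072/985) = sqrt(-867393/985) = 3*I*sqrt(94931345)/985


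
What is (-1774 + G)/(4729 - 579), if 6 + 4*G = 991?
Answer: -6111/16600 ≈ -0.36813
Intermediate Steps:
G = 985/4 (G = -3/2 + (¼)*991 = -3/2 + 991/4 = 985/4 ≈ 246.25)
(-1774 + G)/(4729 - 579) = (-1774 + 985/4)/(4729 - 579) = -6111/4/4150 = -6111/4*1/4150 = -6111/16600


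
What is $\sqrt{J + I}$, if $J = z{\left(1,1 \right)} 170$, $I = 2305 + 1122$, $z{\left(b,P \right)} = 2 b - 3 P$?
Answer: $\sqrt{3257} \approx 57.07$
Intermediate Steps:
$z{\left(b,P \right)} = - 3 P + 2 b$
$I = 3427$
$J = -170$ ($J = \left(\left(-3\right) 1 + 2 \cdot 1\right) 170 = \left(-3 + 2\right) 170 = \left(-1\right) 170 = -170$)
$\sqrt{J + I} = \sqrt{-170 + 3427} = \sqrt{3257}$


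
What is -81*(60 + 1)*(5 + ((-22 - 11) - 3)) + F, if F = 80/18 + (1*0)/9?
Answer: 1378579/9 ≈ 1.5318e+5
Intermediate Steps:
F = 40/9 (F = 80*(1/18) + 0*(⅑) = 40/9 + 0 = 40/9 ≈ 4.4444)
-81*(60 + 1)*(5 + ((-22 - 11) - 3)) + F = -81*(60 + 1)*(5 + ((-22 - 11) - 3)) + 40/9 = -4941*(5 + (-33 - 3)) + 40/9 = -4941*(5 - 36) + 40/9 = -4941*(-31) + 40/9 = -81*(-1891) + 40/9 = 153171 + 40/9 = 1378579/9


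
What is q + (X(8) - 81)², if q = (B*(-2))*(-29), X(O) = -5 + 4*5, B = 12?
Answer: 5052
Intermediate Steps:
X(O) = 15 (X(O) = -5 + 20 = 15)
q = 696 (q = (12*(-2))*(-29) = -24*(-29) = 696)
q + (X(8) - 81)² = 696 + (15 - 81)² = 696 + (-66)² = 696 + 4356 = 5052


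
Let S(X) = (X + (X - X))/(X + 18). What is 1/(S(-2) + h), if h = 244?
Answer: 8/1951 ≈ 0.0041005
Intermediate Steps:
S(X) = X/(18 + X) (S(X) = (X + 0)/(18 + X) = X/(18 + X))
1/(S(-2) + h) = 1/(-2/(18 - 2) + 244) = 1/(-2/16 + 244) = 1/(-2*1/16 + 244) = 1/(-1/8 + 244) = 1/(1951/8) = 8/1951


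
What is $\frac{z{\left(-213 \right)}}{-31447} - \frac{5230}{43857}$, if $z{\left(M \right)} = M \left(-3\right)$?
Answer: $- \frac{192492433}{1379171079} \approx -0.13957$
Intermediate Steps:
$z{\left(M \right)} = - 3 M$
$\frac{z{\left(-213 \right)}}{-31447} - \frac{5230}{43857} = \frac{\left(-3\right) \left(-213\right)}{-31447} - \frac{5230}{43857} = 639 \left(- \frac{1}{31447}\right) - \frac{5230}{43857} = - \frac{639}{31447} - \frac{5230}{43857} = - \frac{192492433}{1379171079}$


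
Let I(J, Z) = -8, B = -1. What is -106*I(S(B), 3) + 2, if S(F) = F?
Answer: 850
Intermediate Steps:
-106*I(S(B), 3) + 2 = -106*(-8) + 2 = 848 + 2 = 850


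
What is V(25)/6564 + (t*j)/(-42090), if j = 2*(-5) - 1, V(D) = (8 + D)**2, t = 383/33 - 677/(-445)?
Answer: 10409409169/61472024100 ≈ 0.16934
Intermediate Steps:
t = 192776/14685 (t = 383*(1/33) - 677*(-1/445) = 383/33 + 677/445 = 192776/14685 ≈ 13.127)
j = -11 (j = -10 - 1 = -11)
V(25)/6564 + (t*j)/(-42090) = (8 + 25)**2/6564 + ((192776/14685)*(-11))/(-42090) = 33**2*(1/6564) - 192776/1335*(-1/42090) = 1089*(1/6564) + 96388/28095075 = 363/2188 + 96388/28095075 = 10409409169/61472024100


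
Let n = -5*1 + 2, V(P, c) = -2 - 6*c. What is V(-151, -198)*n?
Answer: -3558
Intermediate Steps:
n = -3 (n = -5 + 2 = -3)
V(-151, -198)*n = (-2 - 6*(-198))*(-3) = (-2 + 1188)*(-3) = 1186*(-3) = -3558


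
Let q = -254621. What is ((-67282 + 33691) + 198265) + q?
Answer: -89947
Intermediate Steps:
((-67282 + 33691) + 198265) + q = ((-67282 + 33691) + 198265) - 254621 = (-33591 + 198265) - 254621 = 164674 - 254621 = -89947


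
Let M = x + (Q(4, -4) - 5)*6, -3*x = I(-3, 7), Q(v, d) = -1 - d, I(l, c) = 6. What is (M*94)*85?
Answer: -111860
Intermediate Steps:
x = -2 (x = -⅓*6 = -2)
M = -14 (M = -2 + ((-1 - 1*(-4)) - 5)*6 = -2 + ((-1 + 4) - 5)*6 = -2 + (3 - 5)*6 = -2 - 2*6 = -2 - 12 = -14)
(M*94)*85 = -14*94*85 = -1316*85 = -111860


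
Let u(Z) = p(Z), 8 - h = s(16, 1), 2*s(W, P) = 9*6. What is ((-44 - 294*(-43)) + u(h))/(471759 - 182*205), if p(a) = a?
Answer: 12579/434449 ≈ 0.028954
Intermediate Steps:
s(W, P) = 27 (s(W, P) = (9*6)/2 = (½)*54 = 27)
h = -19 (h = 8 - 1*27 = 8 - 27 = -19)
u(Z) = Z
((-44 - 294*(-43)) + u(h))/(471759 - 182*205) = ((-44 - 294*(-43)) - 19)/(471759 - 182*205) = ((-44 + 12642) - 19)/(471759 - 37310) = (12598 - 19)/434449 = 12579*(1/434449) = 12579/434449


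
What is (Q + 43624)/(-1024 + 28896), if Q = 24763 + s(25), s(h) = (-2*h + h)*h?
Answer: 33881/13936 ≈ 2.4312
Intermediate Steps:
s(h) = -h² (s(h) = (-h)*h = -h²)
Q = 24138 (Q = 24763 - 1*25² = 24763 - 1*625 = 24763 - 625 = 24138)
(Q + 43624)/(-1024 + 28896) = (24138 + 43624)/(-1024 + 28896) = 67762/27872 = 67762*(1/27872) = 33881/13936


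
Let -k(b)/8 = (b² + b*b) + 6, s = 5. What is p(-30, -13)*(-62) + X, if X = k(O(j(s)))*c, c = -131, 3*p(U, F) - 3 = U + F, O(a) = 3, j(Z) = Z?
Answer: 77936/3 ≈ 25979.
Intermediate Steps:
p(U, F) = 1 + F/3 + U/3 (p(U, F) = 1 + (U + F)/3 = 1 + (F + U)/3 = 1 + (F/3 + U/3) = 1 + F/3 + U/3)
k(b) = -48 - 16*b² (k(b) = -8*((b² + b*b) + 6) = -8*((b² + b²) + 6) = -8*(2*b² + 6) = -8*(6 + 2*b²) = -48 - 16*b²)
X = 25152 (X = (-48 - 16*3²)*(-131) = (-48 - 16*9)*(-131) = (-48 - 144)*(-131) = -192*(-131) = 25152)
p(-30, -13)*(-62) + X = (1 + (⅓)*(-13) + (⅓)*(-30))*(-62) + 25152 = (1 - 13/3 - 10)*(-62) + 25152 = -40/3*(-62) + 25152 = 2480/3 + 25152 = 77936/3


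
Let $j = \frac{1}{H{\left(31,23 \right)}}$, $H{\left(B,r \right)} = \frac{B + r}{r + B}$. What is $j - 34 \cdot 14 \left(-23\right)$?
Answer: $10949$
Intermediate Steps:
$H{\left(B,r \right)} = 1$ ($H{\left(B,r \right)} = \frac{B + r}{B + r} = 1$)
$j = 1$ ($j = 1^{-1} = 1$)
$j - 34 \cdot 14 \left(-23\right) = 1 - 34 \cdot 14 \left(-23\right) = 1 - 476 \left(-23\right) = 1 - -10948 = 1 + 10948 = 10949$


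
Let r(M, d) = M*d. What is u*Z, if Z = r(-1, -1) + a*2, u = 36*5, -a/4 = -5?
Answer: 7380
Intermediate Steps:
a = 20 (a = -4*(-5) = 20)
u = 180
Z = 41 (Z = -1*(-1) + 20*2 = 1 + 40 = 41)
u*Z = 180*41 = 7380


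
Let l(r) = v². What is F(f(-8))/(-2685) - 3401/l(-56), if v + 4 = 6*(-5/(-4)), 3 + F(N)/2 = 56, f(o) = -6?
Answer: -36531934/131565 ≈ -277.67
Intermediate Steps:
F(N) = 106 (F(N) = -6 + 2*56 = -6 + 112 = 106)
v = 7/2 (v = -4 + 6*(-5/(-4)) = -4 + 6*(-5*(-¼)) = -4 + 6*(5/4) = -4 + 15/2 = 7/2 ≈ 3.5000)
l(r) = 49/4 (l(r) = (7/2)² = 49/4)
F(f(-8))/(-2685) - 3401/l(-56) = 106/(-2685) - 3401/49/4 = 106*(-1/2685) - 3401*4/49 = -106/2685 - 13604/49 = -36531934/131565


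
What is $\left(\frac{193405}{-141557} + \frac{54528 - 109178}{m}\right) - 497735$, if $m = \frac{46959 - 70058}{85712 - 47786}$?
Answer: $- \frac{1334111933776900}{3269825143} \approx -4.0801 \cdot 10^{5}$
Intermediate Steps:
$m = - \frac{23099}{37926} \approx -0.60905$
$\left(\frac{193405}{-141557} + \frac{54528 - 109178}{m}\right) - 497735 = \left(\frac{193405}{-141557} + \frac{54528 - 109178}{- \frac{23099}{37926}}\right) - 497735 = \left(193405 \left(- \frac{1}{141557}\right) - - \frac{2072655900}{23099}\right) - 497735 = \left(- \frac{193405}{141557} + \frac{2072655900}{23099}\right) - 497735 = \frac{293394483774205}{3269825143} - 497735 = - \frac{1334111933776900}{3269825143}$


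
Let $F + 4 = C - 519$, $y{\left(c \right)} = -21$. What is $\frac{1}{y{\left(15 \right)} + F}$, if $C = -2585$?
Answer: $- \frac{1}{3129} \approx -0.00031959$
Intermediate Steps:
$F = -3108$ ($F = -4 - 3104 = -3108$)
$\frac{1}{y{\left(15 \right)} + F} = \frac{1}{-21 - 3108} = \frac{1}{-3129} = - \frac{1}{3129}$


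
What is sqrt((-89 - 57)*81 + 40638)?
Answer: 98*sqrt(3) ≈ 169.74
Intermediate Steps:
sqrt((-89 - 57)*81 + 40638) = sqrt(-146*81 + 40638) = sqrt(-11826 + 40638) = sqrt(28812) = 98*sqrt(3)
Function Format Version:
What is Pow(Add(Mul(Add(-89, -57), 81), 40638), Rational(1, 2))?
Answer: Mul(98, Pow(3, Rational(1, 2))) ≈ 169.74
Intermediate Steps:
Pow(Add(Mul(Add(-89, -57), 81), 40638), Rational(1, 2)) = Pow(Add(Mul(-146, 81), 40638), Rational(1, 2)) = Pow(Add(-11826, 40638), Rational(1, 2)) = Pow(28812, Rational(1, 2)) = Mul(98, Pow(3, Rational(1, 2)))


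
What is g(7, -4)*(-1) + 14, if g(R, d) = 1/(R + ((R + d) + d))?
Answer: 83/6 ≈ 13.833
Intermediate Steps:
g(R, d) = 1/(2*R + 2*d) (g(R, d) = 1/(R + (R + 2*d)) = 1/(2*R + 2*d))
g(7, -4)*(-1) + 14 = (1/(2*(7 - 4)))*(-1) + 14 = ((½)/3)*(-1) + 14 = ((½)*(⅓))*(-1) + 14 = (⅙)*(-1) + 14 = -⅙ + 14 = 83/6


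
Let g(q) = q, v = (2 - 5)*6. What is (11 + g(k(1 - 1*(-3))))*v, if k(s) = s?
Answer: -270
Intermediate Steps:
v = -18 (v = -3*6 = -18)
(11 + g(k(1 - 1*(-3))))*v = (11 + (1 - 1*(-3)))*(-18) = (11 + (1 + 3))*(-18) = (11 + 4)*(-18) = 15*(-18) = -270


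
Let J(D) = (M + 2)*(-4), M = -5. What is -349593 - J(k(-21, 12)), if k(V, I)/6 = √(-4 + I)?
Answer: -349605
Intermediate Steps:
k(V, I) = 6*√(-4 + I)
J(D) = 12 (J(D) = (-5 + 2)*(-4) = -3*(-4) = 12)
-349593 - J(k(-21, 12)) = -349593 - 1*12 = -349593 - 12 = -349605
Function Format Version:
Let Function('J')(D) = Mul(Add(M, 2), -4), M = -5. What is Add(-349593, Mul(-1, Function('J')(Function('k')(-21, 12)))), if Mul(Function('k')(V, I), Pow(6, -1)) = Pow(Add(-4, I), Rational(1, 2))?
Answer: -349605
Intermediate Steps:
Function('k')(V, I) = Mul(6, Pow(Add(-4, I), Rational(1, 2)))
Function('J')(D) = 12 (Function('J')(D) = Mul(Add(-5, 2), -4) = Mul(-3, -4) = 12)
Add(-349593, Mul(-1, Function('J')(Function('k')(-21, 12)))) = Add(-349593, Mul(-1, 12)) = Add(-349593, -12) = -349605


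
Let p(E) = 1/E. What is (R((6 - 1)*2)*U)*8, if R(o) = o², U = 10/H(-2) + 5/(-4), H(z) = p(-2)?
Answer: -17000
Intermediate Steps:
H(z) = -½ (H(z) = 1/(-2) = -½)
U = -85/4 (U = 10/(-½) + 5/(-4) = 10*(-2) + 5*(-¼) = -20 - 5/4 = -85/4 ≈ -21.250)
(R((6 - 1)*2)*U)*8 = (((6 - 1)*2)²*(-85/4))*8 = ((5*2)²*(-85/4))*8 = (10²*(-85/4))*8 = (100*(-85/4))*8 = -2125*8 = -17000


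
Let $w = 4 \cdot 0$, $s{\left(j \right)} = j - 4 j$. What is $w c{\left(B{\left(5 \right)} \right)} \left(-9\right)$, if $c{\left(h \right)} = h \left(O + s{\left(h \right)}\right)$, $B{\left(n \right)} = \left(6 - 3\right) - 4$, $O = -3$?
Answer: $0$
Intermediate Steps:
$s{\left(j \right)} = - 3 j$
$B{\left(n \right)} = -1$ ($B{\left(n \right)} = 3 - 4 = -1$)
$w = 0$
$c{\left(h \right)} = h \left(-3 - 3 h\right)$
$w c{\left(B{\left(5 \right)} \right)} \left(-9\right) = 0 \left(\left(-3\right) \left(-1\right) \left(1 - 1\right)\right) \left(-9\right) = 0 \left(\left(-3\right) \left(-1\right) 0\right) \left(-9\right) = 0 \cdot 0 \left(-9\right) = 0 \left(-9\right) = 0$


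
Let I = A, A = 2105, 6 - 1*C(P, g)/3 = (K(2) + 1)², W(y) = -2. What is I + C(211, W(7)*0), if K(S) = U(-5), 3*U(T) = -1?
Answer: 6365/3 ≈ 2121.7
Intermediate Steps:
U(T) = -⅓ (U(T) = (⅓)*(-1) = -⅓)
K(S) = -⅓
C(P, g) = 50/3 (C(P, g) = 18 - 3*(-⅓ + 1)² = 18 - 3*(⅔)² = 18 - 3*4/9 = 18 - 4/3 = 50/3)
I = 2105
I + C(211, W(7)*0) = 2105 + 50/3 = 6365/3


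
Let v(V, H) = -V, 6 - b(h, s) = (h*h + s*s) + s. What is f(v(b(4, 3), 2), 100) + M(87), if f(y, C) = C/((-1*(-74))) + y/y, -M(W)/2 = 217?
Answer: -15971/37 ≈ -431.65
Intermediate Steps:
M(W) = -434 (M(W) = -2*217 = -434)
b(h, s) = 6 - s - h² - s² (b(h, s) = 6 - ((h*h + s*s) + s) = 6 - ((h² + s²) + s) = 6 - (s + h² + s²) = 6 + (-s - h² - s²) = 6 - s - h² - s²)
f(y, C) = 1 + C/74 (f(y, C) = C/74 + 1 = 1 + C/74)
f(v(b(4, 3), 2), 100) + M(87) = (1 + (1/74)*100) - 434 = (1 + 50/37) - 434 = 87/37 - 434 = -15971/37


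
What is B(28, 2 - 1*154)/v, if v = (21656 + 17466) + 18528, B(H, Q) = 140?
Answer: 14/5765 ≈ 0.0024284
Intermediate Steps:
v = 57650 (v = 39122 + 18528 = 57650)
B(28, 2 - 1*154)/v = 140/57650 = 140*(1/57650) = 14/5765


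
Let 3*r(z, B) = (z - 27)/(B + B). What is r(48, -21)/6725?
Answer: -1/40350 ≈ -2.4783e-5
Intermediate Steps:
r(z, B) = (-27 + z)/(6*B) (r(z, B) = ((z - 27)/(B + B))/3 = ((-27 + z)/((2*B)))/3 = ((-27 + z)*(1/(2*B)))/3 = ((-27 + z)/(2*B))/3 = (-27 + z)/(6*B))
r(48, -21)/6725 = ((⅙)*(-27 + 48)/(-21))/6725 = ((⅙)*(-1/21)*21)*(1/6725) = -⅙*1/6725 = -1/40350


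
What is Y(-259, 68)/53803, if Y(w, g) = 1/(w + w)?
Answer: -1/27869954 ≈ -3.5881e-8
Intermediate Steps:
Y(w, g) = 1/(2*w)
Y(-259, 68)/53803 = ((1/2)/(-259))/53803 = ((1/2)*(-1/259))*(1/53803) = -1/518*1/53803 = -1/27869954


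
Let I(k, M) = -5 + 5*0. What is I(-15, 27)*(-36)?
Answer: 180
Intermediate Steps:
I(k, M) = -5 (I(k, M) = -5 + 0 = -5)
I(-15, 27)*(-36) = -5*(-36) = 180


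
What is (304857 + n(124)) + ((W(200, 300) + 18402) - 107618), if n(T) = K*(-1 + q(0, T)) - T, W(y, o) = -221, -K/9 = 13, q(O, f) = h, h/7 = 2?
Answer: 213775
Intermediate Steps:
h = 14 (h = 7*2 = 14)
q(O, f) = 14
K = -117 (K = -9*13 = -117)
n(T) = -1521 - T (n(T) = -117*(-1 + 14) - T = -117*13 - T = -1521 - T)
(304857 + n(124)) + ((W(200, 300) + 18402) - 107618) = (304857 + (-1521 - 1*124)) + ((-221 + 18402) - 107618) = (304857 + (-1521 - 124)) + (18181 - 107618) = (304857 - 1645) - 89437 = 303212 - 89437 = 213775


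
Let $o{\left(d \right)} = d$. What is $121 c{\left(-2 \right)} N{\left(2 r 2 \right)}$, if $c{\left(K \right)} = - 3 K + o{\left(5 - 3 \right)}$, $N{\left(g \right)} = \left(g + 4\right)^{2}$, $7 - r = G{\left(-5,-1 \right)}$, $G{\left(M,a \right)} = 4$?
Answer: $247808$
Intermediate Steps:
$r = 3$ ($r = 7 - 4 = 3$)
$N{\left(g \right)} = \left(4 + g\right)^{2}$
$c{\left(K \right)} = 2 - 3 K$ ($c{\left(K \right)} = - 3 K + \left(5 - 3\right) = - 3 K + 2 = 2 - 3 K$)
$121 c{\left(-2 \right)} N{\left(2 r 2 \right)} = 121 \left(2 - -6\right) \left(4 + 2 \cdot 3 \cdot 2\right)^{2} = 121 \left(2 + 6\right) \left(4 + 6 \cdot 2\right)^{2} = 121 \cdot 8 \left(4 + 12\right)^{2} = 968 \cdot 16^{2} = 968 \cdot 256 = 247808$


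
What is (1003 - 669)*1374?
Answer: 458916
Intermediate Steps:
(1003 - 669)*1374 = 334*1374 = 458916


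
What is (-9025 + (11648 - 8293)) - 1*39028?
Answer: -44698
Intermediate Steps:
(-9025 + (11648 - 8293)) - 1*39028 = (-9025 + 3355) - 39028 = -5670 - 39028 = -44698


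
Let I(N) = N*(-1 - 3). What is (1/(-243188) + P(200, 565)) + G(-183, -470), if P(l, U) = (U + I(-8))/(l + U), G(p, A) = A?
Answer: -29097687643/62012940 ≈ -469.22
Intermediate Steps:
I(N) = -4*N (I(N) = N*(-4) = -4*N)
P(l, U) = (32 + U)/(U + l) (P(l, U) = (U - 4*(-8))/(l + U) = (U + 32)/(U + l) = (32 + U)/(U + l))
(1/(-243188) + P(200, 565)) + G(-183, -470) = (1/(-243188) + (32 + 565)/(565 + 200)) - 470 = (-1/243188 + 597/765) - 470 = (-1/243188 + (1/765)*597) - 470 = (-1/243188 + 199/255) - 470 = 48394157/62012940 - 470 = -29097687643/62012940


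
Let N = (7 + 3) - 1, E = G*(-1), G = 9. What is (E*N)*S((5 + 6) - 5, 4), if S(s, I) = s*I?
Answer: -1944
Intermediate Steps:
S(s, I) = I*s
E = -9 (E = 9*(-1) = -9)
N = 9 (N = 10 - 1 = 9)
(E*N)*S((5 + 6) - 5, 4) = (-9*9)*(4*((5 + 6) - 5)) = -324*(11 - 5) = -324*6 = -81*24 = -1944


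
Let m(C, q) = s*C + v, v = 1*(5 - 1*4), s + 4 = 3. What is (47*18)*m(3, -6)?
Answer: -1692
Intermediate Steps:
s = -1 (s = -4 + 3 = -1)
v = 1 (v = 1*(5 - 4) = 1*1 = 1)
m(C, q) = 1 - C (m(C, q) = -C + 1 = 1 - C)
(47*18)*m(3, -6) = (47*18)*(1 - 1*3) = 846*(1 - 3) = 846*(-2) = -1692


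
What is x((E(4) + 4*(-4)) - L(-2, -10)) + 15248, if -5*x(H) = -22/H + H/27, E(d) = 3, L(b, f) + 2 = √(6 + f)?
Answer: 257304841/16875 + 1438*I/16875 ≈ 15248.0 + 0.085215*I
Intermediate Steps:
L(b, f) = -2 + √(6 + f)
x(H) = -H/135 + 22/(5*H) (x(H) = -(-22/H + H/27)/5 = -H/135 + 22/(5*H))
x((E(4) + 4*(-4)) - L(-2, -10)) + 15248 = (594 - ((3 + 4*(-4)) - (-2 + √(6 - 10)))²)/(135*((3 + 4*(-4)) - (-2 + √(6 - 10)))) + 15248 = (594 - ((3 - 16) - (-2 + √(-4)))²)/(135*((3 - 16) - (-2 + √(-4)))) + 15248 = (594 - (-13 - (-2 + 2*I))²)/(135*(-13 - (-2 + 2*I))) + 15248 = (594 - (-13 + (2 - 2*I))²)/(135*(-13 + (2 - 2*I))) + 15248 = (594 - (-11 - 2*I)²)/(135*(-11 - 2*I)) + 15248 = ((-11 + 2*I)/125)*(594 - (-11 - 2*I)²)/135 + 15248 = (-11 + 2*I)*(594 - (-11 - 2*I)²)/16875 + 15248 = 15248 + (-11 + 2*I)*(594 - (-11 - 2*I)²)/16875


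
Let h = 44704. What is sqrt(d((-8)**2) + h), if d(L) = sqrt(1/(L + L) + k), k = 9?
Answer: sqrt(715264 + sqrt(2306))/4 ≈ 211.44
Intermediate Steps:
d(L) = sqrt(9 + 1/(2*L)) (d(L) = sqrt(1/(L + L) + 9) = sqrt(1/(2*L) + 9) = sqrt(9 + 1/(2*L)))
sqrt(d((-8)**2) + h) = sqrt(sqrt(36 + 2/((-8)**2))/2 + 44704) = sqrt(sqrt(36 + 2/64)/2 + 44704) = sqrt(sqrt(36 + 2*(1/64))/2 + 44704) = sqrt(sqrt(36 + 1/32)/2 + 44704) = sqrt(sqrt(1153/32)/2 + 44704) = sqrt((sqrt(2306)/8)/2 + 44704) = sqrt(sqrt(2306)/16 + 44704) = sqrt(44704 + sqrt(2306)/16)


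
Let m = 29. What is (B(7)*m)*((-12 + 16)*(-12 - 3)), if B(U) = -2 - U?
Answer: 15660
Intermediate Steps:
(B(7)*m)*((-12 + 16)*(-12 - 3)) = ((-2 - 1*7)*29)*((-12 + 16)*(-12 - 3)) = ((-2 - 7)*29)*(4*(-15)) = -9*29*(-60) = -261*(-60) = 15660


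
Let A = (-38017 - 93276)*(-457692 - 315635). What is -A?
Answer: -101532421811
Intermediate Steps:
A = 101532421811 (A = -131293*(-773327) = 101532421811)
-A = -1*101532421811 = -101532421811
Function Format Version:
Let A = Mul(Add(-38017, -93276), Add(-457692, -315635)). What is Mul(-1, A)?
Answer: -101532421811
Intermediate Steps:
A = 101532421811 (A = Mul(-131293, -773327) = 101532421811)
Mul(-1, A) = Mul(-1, 101532421811) = -101532421811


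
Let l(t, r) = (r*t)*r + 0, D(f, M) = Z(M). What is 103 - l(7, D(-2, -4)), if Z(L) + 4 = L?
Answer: -345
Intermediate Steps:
Z(L) = -4 + L
D(f, M) = -4 + M
l(t, r) = t*r² (l(t, r) = t*r² + 0 = t*r²)
103 - l(7, D(-2, -4)) = 103 - 7*(-4 - 4)² = 103 - 7*(-8)² = 103 - 7*64 = 103 - 1*448 = 103 - 448 = -345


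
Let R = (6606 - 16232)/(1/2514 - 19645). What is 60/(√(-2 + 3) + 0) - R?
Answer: 2939051976/49387529 ≈ 59.510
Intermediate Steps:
R = 24199764/49387529 (R = -9626/(1/2514 - 19645) = -9626/(-49387529/2514) = -9626*(-2514/49387529) = 24199764/49387529 ≈ 0.49000)
60/(√(-2 + 3) + 0) - R = 60/(√(-2 + 3) + 0) - 1*24199764/49387529 = 60/(√1 + 0) - 24199764/49387529 = 60/(1 + 0) - 24199764/49387529 = 60/1 - 24199764/49387529 = 1*60 - 24199764/49387529 = 60 - 24199764/49387529 = 2939051976/49387529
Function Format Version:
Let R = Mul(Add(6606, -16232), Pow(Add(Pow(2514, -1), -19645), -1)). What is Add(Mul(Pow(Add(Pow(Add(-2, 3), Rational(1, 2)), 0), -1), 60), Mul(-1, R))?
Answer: Rational(2939051976, 49387529) ≈ 59.510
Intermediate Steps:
R = Rational(24199764, 49387529) (R = Mul(-9626, Pow(Add(Rational(1, 2514), -19645), -1)) = Mul(-9626, Pow(Rational(-49387529, 2514), -1)) = Mul(-9626, Rational(-2514, 49387529)) = Rational(24199764, 49387529) ≈ 0.49000)
Add(Mul(Pow(Add(Pow(Add(-2, 3), Rational(1, 2)), 0), -1), 60), Mul(-1, R)) = Add(Mul(Pow(Add(Pow(Add(-2, 3), Rational(1, 2)), 0), -1), 60), Mul(-1, Rational(24199764, 49387529))) = Add(Mul(Pow(Add(Pow(1, Rational(1, 2)), 0), -1), 60), Rational(-24199764, 49387529)) = Add(Mul(Pow(Add(1, 0), -1), 60), Rational(-24199764, 49387529)) = Add(Mul(Pow(1, -1), 60), Rational(-24199764, 49387529)) = Add(Mul(1, 60), Rational(-24199764, 49387529)) = Add(60, Rational(-24199764, 49387529)) = Rational(2939051976, 49387529)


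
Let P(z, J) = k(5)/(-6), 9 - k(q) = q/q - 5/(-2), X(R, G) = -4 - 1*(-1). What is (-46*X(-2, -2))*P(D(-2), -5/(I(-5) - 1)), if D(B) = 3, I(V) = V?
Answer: -253/2 ≈ -126.50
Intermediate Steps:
X(R, G) = -3 (X(R, G) = -4 + 1 = -3)
k(q) = 11/2 (k(q) = 9 - (q/q - 5/(-2)) = 9 - (1 - 5*(-½)) = 9 - (1 + 5/2) = 9 - 1*7/2 = 9 - 7/2 = 11/2)
P(z, J) = -11/12 (P(z, J) = (11/2)/(-6) = (11/2)*(-⅙) = -11/12)
(-46*X(-2, -2))*P(D(-2), -5/(I(-5) - 1)) = -46*(-3)*(-11/12) = 138*(-11/12) = -253/2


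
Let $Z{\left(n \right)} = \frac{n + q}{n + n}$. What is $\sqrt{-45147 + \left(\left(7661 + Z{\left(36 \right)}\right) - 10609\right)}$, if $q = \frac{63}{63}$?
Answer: $\frac{i \sqrt{6925606}}{12} \approx 219.3 i$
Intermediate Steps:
$q = 1$ ($q = 63 \cdot \frac{1}{63} = 1$)
$Z{\left(n \right)} = \frac{1 + n}{2 n}$ ($Z{\left(n \right)} = \frac{n + 1}{n + n} = \frac{1 + n}{2 n}$)
$\sqrt{-45147 + \left(\left(7661 + Z{\left(36 \right)}\right) - 10609\right)} = \sqrt{-45147 - \left(2948 - \frac{1 + 36}{2 \cdot 36}\right)} = \sqrt{-45147 - \left(2948 - \frac{37}{72}\right)} = \sqrt{-45147 + \left(\left(7661 + \frac{37}{72}\right) - 10609\right)} = \sqrt{-45147 + \left(\frac{551629}{72} - 10609\right)} = \sqrt{-45147 - \frac{212219}{72}} = \sqrt{- \frac{3462803}{72}} = \frac{i \sqrt{6925606}}{12}$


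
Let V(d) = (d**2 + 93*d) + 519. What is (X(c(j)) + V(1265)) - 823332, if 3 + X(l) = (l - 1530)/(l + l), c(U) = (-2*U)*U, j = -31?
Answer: 860147757/961 ≈ 8.9506e+5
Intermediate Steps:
V(d) = 519 + d**2 + 93*d
c(U) = -2*U**2
X(l) = -3 + (-1530 + l)/(2*l) (X(l) = -3 + (l - 1530)/(l + l) = -3 + (-1530 + l)/((2*l)) = -3 + (-1530 + l)*(1/(2*l)) = -3 + (-1530 + l)/(2*l))
(X(c(j)) + V(1265)) - 823332 = ((-5/2 - 765/((-2*(-31)**2))) + (519 + 1265**2 + 93*1265)) - 823332 = ((-5/2 - 765/((-2*961))) + (519 + 1600225 + 117645)) - 823332 = ((-5/2 - 765/(-1922)) + 1718389) - 823332 = ((-5/2 - 765*(-1/1922)) + 1718389) - 823332 = ((-5/2 + 765/1922) + 1718389) - 823332 = (-2020/961 + 1718389) - 823332 = 1651369809/961 - 823332 = 860147757/961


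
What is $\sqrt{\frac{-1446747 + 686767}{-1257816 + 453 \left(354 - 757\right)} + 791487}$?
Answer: $\frac{\sqrt{2627333528190483}}{57615} \approx 889.66$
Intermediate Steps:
$\sqrt{\frac{-1446747 + 686767}{-1257816 + 453 \left(354 - 757\right)} + 791487} = \sqrt{- \frac{759980}{-1257816 + 453 \left(-403\right)} + 791487} = \sqrt{- \frac{759980}{-1257816 - 182559} + 791487} = \sqrt{- \frac{759980}{-1440375} + 791487} = \sqrt{\left(-759980\right) \left(- \frac{1}{1440375}\right) + 791487} = \sqrt{\frac{151996}{288075} + 791487} = \sqrt{\frac{228007769521}{288075}} = \frac{\sqrt{2627333528190483}}{57615}$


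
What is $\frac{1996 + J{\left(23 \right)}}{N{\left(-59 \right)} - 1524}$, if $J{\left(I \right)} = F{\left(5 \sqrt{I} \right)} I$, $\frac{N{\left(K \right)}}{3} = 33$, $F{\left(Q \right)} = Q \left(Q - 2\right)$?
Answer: $- \frac{15221}{1425} + \frac{46 \sqrt{23}}{285} \approx -9.9073$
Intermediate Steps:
$F{\left(Q \right)} = Q \left(-2 + Q\right)$
$N{\left(K \right)} = 99$ ($N{\left(K \right)} = 3 \cdot 33 = 99$)
$J{\left(I \right)} = 5 I^{\frac{3}{2}} \left(-2 + 5 \sqrt{I}\right)$ ($J{\left(I \right)} = 5 \sqrt{I} \left(-2 + 5 \sqrt{I}\right) I = 5 I^{\frac{3}{2}} \left(-2 + 5 \sqrt{I}\right)$)
$\frac{1996 + J{\left(23 \right)}}{N{\left(-59 \right)} - 1524} = \frac{1996 + \left(- 10 \cdot 23^{\frac{3}{2}} + 25 \cdot 23^{2}\right)}{99 - 1524} = \frac{1996 + \left(- 10 \cdot 23 \sqrt{23} + 25 \cdot 529\right)}{-1425} = \left(1996 + \left(- 230 \sqrt{23} + 13225\right)\right) \left(- \frac{1}{1425}\right) = \left(1996 + \left(13225 - 230 \sqrt{23}\right)\right) \left(- \frac{1}{1425}\right) = \left(15221 - 230 \sqrt{23}\right) \left(- \frac{1}{1425}\right) = - \frac{15221}{1425} + \frac{46 \sqrt{23}}{285}$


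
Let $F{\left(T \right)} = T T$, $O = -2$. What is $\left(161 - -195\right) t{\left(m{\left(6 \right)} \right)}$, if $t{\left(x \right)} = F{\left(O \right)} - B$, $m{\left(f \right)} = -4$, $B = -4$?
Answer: $2848$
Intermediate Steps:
$F{\left(T \right)} = T^{2}$
$t{\left(x \right)} = 8$ ($t{\left(x \right)} = \left(-2\right)^{2} - -4 = 4 + 4 = 8$)
$\left(161 - -195\right) t{\left(m{\left(6 \right)} \right)} = \left(161 - -195\right) 8 = \left(161 + 195\right) 8 = 356 \cdot 8 = 2848$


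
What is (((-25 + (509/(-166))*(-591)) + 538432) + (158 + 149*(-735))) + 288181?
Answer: 119361165/166 ≈ 7.1904e+5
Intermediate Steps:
(((-25 + (509/(-166))*(-591)) + 538432) + (158 + 149*(-735))) + 288181 = (((-25 + (509*(-1/166))*(-591)) + 538432) + (158 - 109515)) + 288181 = (((-25 - 509/166*(-591)) + 538432) - 109357) + 288181 = (((-25 + 300819/166) + 538432) - 109357) + 288181 = ((296669/166 + 538432) - 109357) + 288181 = (89676381/166 - 109357) + 288181 = 71523119/166 + 288181 = 119361165/166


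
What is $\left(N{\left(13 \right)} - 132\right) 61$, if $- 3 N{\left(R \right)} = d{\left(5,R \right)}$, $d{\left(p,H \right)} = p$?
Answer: $- \frac{24461}{3} \approx -8153.7$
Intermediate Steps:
$N{\left(R \right)} = - \frac{5}{3}$ ($N{\left(R \right)} = \left(- \frac{1}{3}\right) 5 = - \frac{5}{3}$)
$\left(N{\left(13 \right)} - 132\right) 61 = \left(- \frac{5}{3} - 132\right) 61 = \left(- \frac{401}{3}\right) 61 = - \frac{24461}{3}$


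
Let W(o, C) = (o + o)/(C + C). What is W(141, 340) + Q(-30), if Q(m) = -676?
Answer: -229699/340 ≈ -675.58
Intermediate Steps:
W(o, C) = o/C (W(o, C) = (2*o)/((2*C)) = (2*o)*(1/(2*C)) = o/C)
W(141, 340) + Q(-30) = 141/340 - 676 = -229699/340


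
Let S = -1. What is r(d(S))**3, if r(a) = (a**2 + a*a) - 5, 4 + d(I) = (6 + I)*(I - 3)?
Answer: 1509003523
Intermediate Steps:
d(I) = -4 + (-3 + I)*(6 + I) (d(I) = -4 + (6 + I)*(I - 3) = -4 + (6 + I)*(-3 + I) = -4 + (-3 + I)*(6 + I))
r(a) = -5 + 2*a**2 (r(a) = (a**2 + a**2) - 5 = 2*a**2 - 5 = -5 + 2*a**2)
r(d(S))**3 = (-5 + 2*(-22 + (-1)**2 + 3*(-1))**2)**3 = (-5 + 2*(-22 + 1 - 3)**2)**3 = (-5 + 2*(-24)**2)**3 = (-5 + 2*576)**3 = (-5 + 1152)**3 = 1147**3 = 1509003523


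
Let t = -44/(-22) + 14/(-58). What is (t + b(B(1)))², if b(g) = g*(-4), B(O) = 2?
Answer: 32761/841 ≈ 38.955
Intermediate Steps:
t = 51/29 (t = -44*(-1/22) + 14*(-1/58) = 2 - 7/29 = 51/29 ≈ 1.7586)
b(g) = -4*g
(t + b(B(1)))² = (51/29 - 4*2)² = (51/29 - 8)² = (-181/29)² = 32761/841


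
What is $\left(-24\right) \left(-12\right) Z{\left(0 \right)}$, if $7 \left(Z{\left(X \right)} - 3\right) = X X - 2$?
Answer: $\frac{5472}{7} \approx 781.71$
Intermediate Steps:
$Z{\left(X \right)} = \frac{19}{7} + \frac{X^{2}}{7}$ ($Z{\left(X \right)} = 3 + \frac{X X - 2}{7} = 3 + \frac{X^{2} - 2}{7} = 3 + \frac{-2 + X^{2}}{7} = 3 + \left(- \frac{2}{7} + \frac{X^{2}}{7}\right) = \frac{19}{7} + \frac{X^{2}}{7}$)
$\left(-24\right) \left(-12\right) Z{\left(0 \right)} = \left(-24\right) \left(-12\right) \left(\frac{19}{7} + \frac{0^{2}}{7}\right) = 288 \left(\frac{19}{7} + \frac{1}{7} \cdot 0\right) = 288 \left(\frac{19}{7} + 0\right) = 288 \cdot \frac{19}{7} = \frac{5472}{7}$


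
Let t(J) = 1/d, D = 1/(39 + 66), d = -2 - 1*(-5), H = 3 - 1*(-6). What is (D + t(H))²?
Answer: 144/1225 ≈ 0.11755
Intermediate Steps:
H = 9 (H = 3 + 6 = 9)
d = 3 (d = -2 + 5 = 3)
D = 1/105 ≈ 0.0095238
t(J) = ⅓ (t(J) = 1/3 = ⅓)
(D + t(H))² = (1/105 + ⅓)² = (12/35)² = 144/1225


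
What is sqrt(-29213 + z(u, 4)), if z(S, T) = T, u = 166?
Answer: I*sqrt(29209) ≈ 170.91*I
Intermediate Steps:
sqrt(-29213 + z(u, 4)) = sqrt(-29213 + 4) = sqrt(-29209) = I*sqrt(29209)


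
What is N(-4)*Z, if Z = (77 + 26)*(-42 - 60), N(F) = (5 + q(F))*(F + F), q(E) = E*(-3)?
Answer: 1428816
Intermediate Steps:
q(E) = -3*E
N(F) = 2*F*(5 - 3*F) (N(F) = (5 - 3*F)*(F + F) = (5 - 3*F)*(2*F) = 2*F*(5 - 3*F))
Z = -10506 (Z = 103*(-102) = -10506)
N(-4)*Z = (2*(-4)*(5 - 3*(-4)))*(-10506) = (2*(-4)*(5 + 12))*(-10506) = (2*(-4)*17)*(-10506) = -136*(-10506) = 1428816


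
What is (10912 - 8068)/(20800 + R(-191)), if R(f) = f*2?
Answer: 474/3403 ≈ 0.13929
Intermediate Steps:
R(f) = 2*f
(10912 - 8068)/(20800 + R(-191)) = (10912 - 8068)/(20800 + 2*(-191)) = 2844/(20800 - 382) = 2844/20418 = 2844*(1/20418) = 474/3403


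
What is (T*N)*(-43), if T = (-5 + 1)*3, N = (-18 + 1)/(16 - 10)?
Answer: -1462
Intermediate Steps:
N = -17/6 ≈ -2.8333
T = -12 (T = -4*3 = -12)
(T*N)*(-43) = -12*(-17/6)*(-43) = 34*(-43) = -1462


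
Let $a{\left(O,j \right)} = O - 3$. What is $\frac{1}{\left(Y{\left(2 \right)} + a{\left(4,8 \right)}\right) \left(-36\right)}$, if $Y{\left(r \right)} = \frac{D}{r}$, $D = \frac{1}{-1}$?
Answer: $- \frac{1}{18} \approx -0.055556$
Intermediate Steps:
$D = -1$
$a{\left(O,j \right)} = -3 + O$ ($a{\left(O,j \right)} = O - 3 = -3 + O$)
$Y{\left(r \right)} = - \frac{1}{r}$
$\frac{1}{\left(Y{\left(2 \right)} + a{\left(4,8 \right)}\right) \left(-36\right)} = \frac{1}{\left(- \frac{1}{2} + \left(-3 + 4\right)\right) \left(-36\right)} = \frac{1}{\left(\left(-1\right) \frac{1}{2} + 1\right) \left(-36\right)} = \frac{1}{\left(- \frac{1}{2} + 1\right) \left(-36\right)} = \frac{1}{\frac{1}{2} \left(-36\right)} = \frac{1}{-18} = - \frac{1}{18}$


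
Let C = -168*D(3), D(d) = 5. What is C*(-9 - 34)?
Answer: 36120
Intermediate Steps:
C = -840 (C = -168*5 = -840)
C*(-9 - 34) = -840*(-9 - 34) = -840*(-43) = 36120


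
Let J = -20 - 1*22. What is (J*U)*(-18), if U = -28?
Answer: -21168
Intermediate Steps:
J = -42 (J = -20 - 22 = -42)
(J*U)*(-18) = -42*(-28)*(-18) = 1176*(-18) = -21168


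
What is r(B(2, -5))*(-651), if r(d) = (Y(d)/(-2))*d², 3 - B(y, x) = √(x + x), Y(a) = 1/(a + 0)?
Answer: 1953/2 - 651*I*√10/2 ≈ 976.5 - 1029.3*I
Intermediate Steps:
Y(a) = 1/a
B(y, x) = 3 - √2*√x (B(y, x) = 3 - √(x + x) = 3 - √(2*x) = 3 - √2*√x)
r(d) = -d/2 (r(d) = (1/(d*(-2)))*d² = (-½/d)*d² = (-1/(2*d))*d² = -d/2)
r(B(2, -5))*(-651) = -(3 - √2*√(-5))/2*(-651) = -(3 - √2*I*√5)/2*(-651) = -(3 - I*√10)/2*(-651) = (-3/2 + I*√10/2)*(-651) = 1953/2 - 651*I*√10/2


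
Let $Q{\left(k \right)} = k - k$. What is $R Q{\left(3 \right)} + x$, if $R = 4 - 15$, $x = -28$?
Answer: $-28$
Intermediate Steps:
$Q{\left(k \right)} = 0$
$R = -11$ ($R = 4 - 15 = -11$)
$R Q{\left(3 \right)} + x = \left(-11\right) 0 - 28 = 0 - 28 = -28$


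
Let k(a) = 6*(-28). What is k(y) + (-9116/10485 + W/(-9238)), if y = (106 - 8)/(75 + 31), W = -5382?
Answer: -8150167789/48430215 ≈ -168.29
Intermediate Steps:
y = 49/53 (y = 98/106 = 98*(1/106) = 49/53 ≈ 0.92453)
k(a) = -168
k(y) + (-9116/10485 + W/(-9238)) = -168 + (-9116/10485 - 5382/(-9238)) = -168 + (-9116*1/10485 - 5382*(-1/9238)) = -168 + (-9116/10485 + 2691/4619) = -168 - 13891669/48430215 = -8150167789/48430215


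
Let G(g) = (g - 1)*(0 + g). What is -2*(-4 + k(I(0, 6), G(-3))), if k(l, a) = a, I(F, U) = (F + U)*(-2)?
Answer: -16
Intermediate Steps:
I(F, U) = -2*F - 2*U
G(g) = g*(-1 + g) (G(g) = (-1 + g)*g = g*(-1 + g))
-2*(-4 + k(I(0, 6), G(-3))) = -2*(-4 - 3*(-1 - 3)) = -2*(-4 - 3*(-4)) = -2*(-4 + 12) = -2*8 = -16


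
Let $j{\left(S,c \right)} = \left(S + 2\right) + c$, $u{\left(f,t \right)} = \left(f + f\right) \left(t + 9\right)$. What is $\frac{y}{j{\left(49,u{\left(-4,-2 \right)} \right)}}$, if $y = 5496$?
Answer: $- \frac{5496}{5} \approx -1099.2$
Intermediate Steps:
$u{\left(f,t \right)} = 2 f \left(9 + t\right)$
$j{\left(S,c \right)} = 2 + S + c$ ($j{\left(S,c \right)} = \left(2 + S\right) + c = 2 + S + c$)
$\frac{y}{j{\left(49,u{\left(-4,-2 \right)} \right)}} = \frac{5496}{2 + 49 + 2 \left(-4\right) \left(9 - 2\right)} = \frac{5496}{2 + 49 + 2 \left(-4\right) 7} = \frac{5496}{2 + 49 - 56} = \frac{5496}{-5} = 5496 \left(- \frac{1}{5}\right) = - \frac{5496}{5}$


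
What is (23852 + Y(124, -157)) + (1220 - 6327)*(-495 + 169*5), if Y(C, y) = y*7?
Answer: -1764697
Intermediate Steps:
Y(C, y) = 7*y
(23852 + Y(124, -157)) + (1220 - 6327)*(-495 + 169*5) = (23852 + 7*(-157)) + (1220 - 6327)*(-495 + 169*5) = (23852 - 1099) - 5107*(-495 + 845) = 22753 - 5107*350 = 22753 - 1787450 = -1764697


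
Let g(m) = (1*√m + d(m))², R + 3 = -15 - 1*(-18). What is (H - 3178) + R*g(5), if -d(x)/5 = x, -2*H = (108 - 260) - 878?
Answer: -2663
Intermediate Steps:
H = 515 (H = -((108 - 260) - 878)/2 = -(-152 - 878)/2 = -½*(-1030) = 515)
R = 0 (R = -3 + (-15 - 1*(-18)) = -3 + (-15 + 18) = -3 + 3 = 0)
d(x) = -5*x
g(m) = (√m - 5*m)² (g(m) = (1*√m - 5*m)² = (√m - 5*m)²)
(H - 3178) + R*g(5) = (515 - 3178) + 0*(√5 - 5*5)² = -2663 + 0*(√5 - 25)² = -2663 + 0*(-25 + √5)² = -2663 + 0 = -2663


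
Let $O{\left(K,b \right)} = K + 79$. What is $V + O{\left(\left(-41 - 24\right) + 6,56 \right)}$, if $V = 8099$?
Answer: $8119$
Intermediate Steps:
$O{\left(K,b \right)} = 79 + K$
$V + O{\left(\left(-41 - 24\right) + 6,56 \right)} = 8099 + \left(79 + \left(\left(-41 - 24\right) + 6\right)\right) = 8099 + \left(79 + \left(-65 + 6\right)\right) = 8099 + \left(79 - 59\right) = 8099 + 20 = 8119$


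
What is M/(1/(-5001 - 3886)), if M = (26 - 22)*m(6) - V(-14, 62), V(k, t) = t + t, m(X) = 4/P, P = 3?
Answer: 3163772/3 ≈ 1.0546e+6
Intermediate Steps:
m(X) = 4/3
V(k, t) = 2*t
M = -356/3 (M = (26 - 22)*(4/3) - 2*62 = 4*(4/3) - 1*124 = 16/3 - 124 = -356/3 ≈ -118.67)
M/(1/(-5001 - 3886)) = -356/(3*(1/(-5001 - 3886))) = -356/(3*(1/(-8887))) = -356/(3*(-1/8887)) = -356/3*(-8887) = 3163772/3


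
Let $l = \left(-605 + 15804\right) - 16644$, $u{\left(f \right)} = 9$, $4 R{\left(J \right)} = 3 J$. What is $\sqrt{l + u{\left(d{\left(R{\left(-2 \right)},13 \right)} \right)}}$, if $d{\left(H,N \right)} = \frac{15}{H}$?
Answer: $2 i \sqrt{359} \approx 37.895 i$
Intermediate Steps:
$R{\left(J \right)} = \frac{3 J}{4}$
$l = -1445$ ($l = 15199 - 16644 = -1445$)
$\sqrt{l + u{\left(d{\left(R{\left(-2 \right)},13 \right)} \right)}} = \sqrt{-1445 + 9} = \sqrt{-1436} = 2 i \sqrt{359}$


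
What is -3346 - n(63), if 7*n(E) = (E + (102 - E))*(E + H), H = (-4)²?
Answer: -31480/7 ≈ -4497.1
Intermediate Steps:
H = 16
n(E) = 1632/7 + 102*E/7 (n(E) = ((E + (102 - E))*(E + 16))/7 = (102*(16 + E))/7 = (1632 + 102*E)/7 = 1632/7 + 102*E/7)
-3346 - n(63) = -3346 - (1632/7 + (102/7)*63) = -3346 - (1632/7 + 918) = -3346 - 1*8058/7 = -3346 - 8058/7 = -31480/7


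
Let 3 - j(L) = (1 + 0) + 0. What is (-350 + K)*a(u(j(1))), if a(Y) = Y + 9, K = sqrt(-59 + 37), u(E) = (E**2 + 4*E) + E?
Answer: -8050 + 23*I*sqrt(22) ≈ -8050.0 + 107.88*I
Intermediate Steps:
j(L) = 2 (j(L) = 3 - ((1 + 0) + 0) = 3 - (1 + 0) = 3 - 1*1 = 3 - 1 = 2)
u(E) = E**2 + 5*E
K = I*sqrt(22) (K = sqrt(-22) = I*sqrt(22) ≈ 4.6904*I)
a(Y) = 9 + Y
(-350 + K)*a(u(j(1))) = (-350 + I*sqrt(22))*(9 + 2*(5 + 2)) = (-350 + I*sqrt(22))*(9 + 2*7) = (-350 + I*sqrt(22))*(9 + 14) = (-350 + I*sqrt(22))*23 = -8050 + 23*I*sqrt(22)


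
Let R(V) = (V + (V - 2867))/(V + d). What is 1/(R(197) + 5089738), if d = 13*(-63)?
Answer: 622/3165819509 ≈ 1.9647e-7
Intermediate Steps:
d = -819
R(V) = (-2867 + 2*V)/(-819 + V) (R(V) = (V + (V - 2867))/(V - 819) = (V + (-2867 + V))/(-819 + V) = (-2867 + 2*V)/(-819 + V))
1/(R(197) + 5089738) = 1/((-2867 + 2*197)/(-819 + 197) + 5089738) = 1/((-2867 + 394)/(-622) + 5089738) = 1/(-1/622*(-2473) + 5089738) = 1/(2473/622 + 5089738) = 1/(3165819509/622) = 622/3165819509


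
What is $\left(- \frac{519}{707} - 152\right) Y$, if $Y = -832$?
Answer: $\frac{89841856}{707} \approx 1.2707 \cdot 10^{5}$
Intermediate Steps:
$\left(- \frac{519}{707} - 152\right) Y = \left(- \frac{519}{707} - 152\right) \left(-832\right) = \left(- \frac{107983}{707}\right) \left(-832\right) = \frac{89841856}{707}$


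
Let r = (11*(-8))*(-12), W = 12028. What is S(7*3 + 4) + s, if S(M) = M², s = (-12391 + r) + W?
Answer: 1318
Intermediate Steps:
r = 1056 (r = -88*(-12) = 1056)
s = 693 (s = (-12391 + 1056) + 12028 = -11335 + 12028 = 693)
S(7*3 + 4) + s = (7*3 + 4)² + 693 = (21 + 4)² + 693 = 25² + 693 = 625 + 693 = 1318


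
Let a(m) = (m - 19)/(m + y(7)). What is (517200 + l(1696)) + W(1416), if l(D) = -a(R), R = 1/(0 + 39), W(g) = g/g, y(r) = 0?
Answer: 517941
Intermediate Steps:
W(g) = 1
R = 1/39 ≈ 0.025641
a(m) = (-19 + m)/m (a(m) = (m - 19)/(m + 0) = (-19 + m)/m)
l(D) = 740 (l(D) = -(-19 + 1/39)/1/39 = -39*(-740)/39 = -1*(-740) = 740)
(517200 + l(1696)) + W(1416) = (517200 + 740) + 1 = 517940 + 1 = 517941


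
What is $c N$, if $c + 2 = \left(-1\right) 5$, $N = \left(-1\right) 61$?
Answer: $427$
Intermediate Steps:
$N = -61$
$c = -7$ ($c = -2 - 5 = -7$)
$c N = \left(-7\right) \left(-61\right) = 427$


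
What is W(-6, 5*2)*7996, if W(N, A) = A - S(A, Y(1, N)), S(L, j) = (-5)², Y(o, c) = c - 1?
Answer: -119940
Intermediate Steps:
Y(o, c) = -1 + c
S(L, j) = 25
W(N, A) = -25 + A (W(N, A) = A - 1*25 = A - 25 = -25 + A)
W(-6, 5*2)*7996 = (-25 + 5*2)*7996 = (-25 + 10)*7996 = -15*7996 = -119940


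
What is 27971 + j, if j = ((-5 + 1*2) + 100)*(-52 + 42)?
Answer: 27001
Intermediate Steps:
j = -970 (j = ((-5 + 2) + 100)*(-10) = (-3 + 100)*(-10) = 97*(-10) = -970)
27971 + j = 27971 - 970 = 27001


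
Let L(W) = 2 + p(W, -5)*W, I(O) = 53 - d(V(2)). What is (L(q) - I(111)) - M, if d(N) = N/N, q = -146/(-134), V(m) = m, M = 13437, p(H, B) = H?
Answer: -60537814/4489 ≈ -13486.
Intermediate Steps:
q = 73/67 (q = -146*(-1/134) = 73/67 ≈ 1.0896)
d(N) = 1
I(O) = 52 (I(O) = 53 - 1*1 = 53 - 1 = 52)
L(W) = 2 + W² (L(W) = 2 + W*W = 2 + W²)
(L(q) - I(111)) - M = ((2 + (73/67)²) - 1*52) - 1*13437 = ((2 + 5329/4489) - 52) - 13437 = (14307/4489 - 52) - 13437 = -219121/4489 - 13437 = -60537814/4489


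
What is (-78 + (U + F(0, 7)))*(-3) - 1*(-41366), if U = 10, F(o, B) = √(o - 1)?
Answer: 41570 - 3*I ≈ 41570.0 - 3.0*I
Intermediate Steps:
F(o, B) = √(-1 + o)
(-78 + (U + F(0, 7)))*(-3) - 1*(-41366) = (-78 + (10 + √(-1 + 0)))*(-3) - 1*(-41366) = (-78 + (10 + √(-1)))*(-3) + 41366 = (-78 + (10 + I))*(-3) + 41366 = (-68 + I)*(-3) + 41366 = (204 - 3*I) + 41366 = 41570 - 3*I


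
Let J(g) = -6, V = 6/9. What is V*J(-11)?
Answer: -4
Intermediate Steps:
V = 2/3 (V = 6*(1/9) = 2/3 ≈ 0.66667)
V*J(-11) = (2/3)*(-6) = -4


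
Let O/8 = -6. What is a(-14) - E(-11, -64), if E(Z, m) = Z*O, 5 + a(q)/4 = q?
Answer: -604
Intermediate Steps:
O = -48 (O = 8*(-6) = -48)
a(q) = -20 + 4*q
E(Z, m) = -48*Z (E(Z, m) = Z*(-48) = -48*Z)
a(-14) - E(-11, -64) = (-20 + 4*(-14)) - (-48)*(-11) = (-20 - 56) - 1*528 = -76 - 528 = -604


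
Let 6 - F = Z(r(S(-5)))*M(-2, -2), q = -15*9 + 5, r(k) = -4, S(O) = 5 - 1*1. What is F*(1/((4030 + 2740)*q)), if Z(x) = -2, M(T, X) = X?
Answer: -1/440050 ≈ -2.2725e-6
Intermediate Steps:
S(O) = 4 (S(O) = 5 - 1 = 4)
q = -130 (q = -135 + 5 = -130)
F = 2 (F = 6 - (-2)*(-2) = 6 - 1*4 = 6 - 4 = 2)
F*(1/((4030 + 2740)*q)) = 2*(1/((4030 + 2740)*(-130))) = 2*(-1/130/6770) = 2*((1/6770)*(-1/130)) = 2*(-1/880100) = -1/440050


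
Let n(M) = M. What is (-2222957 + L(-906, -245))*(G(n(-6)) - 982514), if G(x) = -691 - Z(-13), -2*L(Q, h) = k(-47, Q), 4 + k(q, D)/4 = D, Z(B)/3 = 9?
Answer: 2183892974784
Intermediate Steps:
Z(B) = 27 (Z(B) = 3*9 = 27)
k(q, D) = -16 + 4*D
L(Q, h) = 8 - 2*Q (L(Q, h) = -(-16 + 4*Q)/2 = 8 - 2*Q)
G(x) = -718 (G(x) = -691 - 1*27 = -691 - 27 = -718)
(-2222957 + L(-906, -245))*(G(n(-6)) - 982514) = (-2222957 + (8 - 2*(-906)))*(-718 - 982514) = (-2222957 + (8 + 1812))*(-983232) = (-2222957 + 1820)*(-983232) = -2221137*(-983232) = 2183892974784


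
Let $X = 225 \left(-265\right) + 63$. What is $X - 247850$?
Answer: $-307412$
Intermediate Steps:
$X = -59562$ ($X = -59625 + 63 = -59562$)
$X - 247850 = -59562 - 247850 = -307412$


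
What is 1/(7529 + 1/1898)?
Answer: 1898/14290043 ≈ 0.00013282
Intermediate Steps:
1/(7529 + 1/1898) = 1/(14290043/1898) = 1898/14290043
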